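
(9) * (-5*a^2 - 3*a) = -45*a^2 - 27*a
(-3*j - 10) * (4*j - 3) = -12*j^2 - 31*j + 30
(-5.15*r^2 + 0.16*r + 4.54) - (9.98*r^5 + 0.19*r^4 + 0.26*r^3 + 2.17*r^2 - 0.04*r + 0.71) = -9.98*r^5 - 0.19*r^4 - 0.26*r^3 - 7.32*r^2 + 0.2*r + 3.83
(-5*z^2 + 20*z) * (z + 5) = -5*z^3 - 5*z^2 + 100*z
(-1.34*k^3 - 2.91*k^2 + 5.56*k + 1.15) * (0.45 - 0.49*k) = 0.6566*k^4 + 0.8229*k^3 - 4.0339*k^2 + 1.9385*k + 0.5175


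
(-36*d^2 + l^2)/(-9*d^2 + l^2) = (36*d^2 - l^2)/(9*d^2 - l^2)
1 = 1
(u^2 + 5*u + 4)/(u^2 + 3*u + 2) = (u + 4)/(u + 2)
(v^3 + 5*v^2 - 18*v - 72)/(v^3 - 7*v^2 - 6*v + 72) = (v + 6)/(v - 6)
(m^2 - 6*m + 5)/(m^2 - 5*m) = (m - 1)/m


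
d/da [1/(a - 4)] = -1/(a - 4)^2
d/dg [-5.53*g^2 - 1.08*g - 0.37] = -11.06*g - 1.08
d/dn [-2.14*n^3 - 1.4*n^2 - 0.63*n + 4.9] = -6.42*n^2 - 2.8*n - 0.63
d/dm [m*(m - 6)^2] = 3*(m - 6)*(m - 2)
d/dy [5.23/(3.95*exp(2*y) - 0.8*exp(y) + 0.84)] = (4.184 - 41.317*exp(y))*exp(y)/(3.95*exp(2*y) - 0.8*exp(y) + 0.84)^2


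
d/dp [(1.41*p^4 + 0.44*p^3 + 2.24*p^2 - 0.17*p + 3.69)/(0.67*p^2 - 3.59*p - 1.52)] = (1.8894*p^5 - 14.8909*p^4 - 11.732*p^3 - 9.9341*p^2 - 11.7542*p + 13.5055)/(0.4489*p^4 - 4.8106*p^3 + 10.8513*p^2 + 10.9136*p + 2.3104)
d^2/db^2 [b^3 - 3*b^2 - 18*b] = 6*b - 6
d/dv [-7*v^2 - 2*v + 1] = -14*v - 2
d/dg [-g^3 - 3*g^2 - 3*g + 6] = -3*g^2 - 6*g - 3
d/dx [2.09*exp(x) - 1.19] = 2.09*exp(x)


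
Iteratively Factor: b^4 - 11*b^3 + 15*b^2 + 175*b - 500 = (b - 5)*(b^3 - 6*b^2 - 15*b + 100) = (b - 5)^2*(b^2 - b - 20) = (b - 5)^3*(b + 4)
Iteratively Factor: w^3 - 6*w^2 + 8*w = (w - 2)*(w^2 - 4*w) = (w - 4)*(w - 2)*(w)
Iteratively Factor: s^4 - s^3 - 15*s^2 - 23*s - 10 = (s + 2)*(s^3 - 3*s^2 - 9*s - 5) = (s - 5)*(s + 2)*(s^2 + 2*s + 1) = (s - 5)*(s + 1)*(s + 2)*(s + 1)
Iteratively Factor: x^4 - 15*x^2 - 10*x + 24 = (x - 1)*(x^3 + x^2 - 14*x - 24) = (x - 1)*(x + 3)*(x^2 - 2*x - 8) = (x - 4)*(x - 1)*(x + 3)*(x + 2)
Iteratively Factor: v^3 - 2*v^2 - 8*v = (v - 4)*(v^2 + 2*v) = v*(v - 4)*(v + 2)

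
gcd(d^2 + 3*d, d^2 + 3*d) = d^2 + 3*d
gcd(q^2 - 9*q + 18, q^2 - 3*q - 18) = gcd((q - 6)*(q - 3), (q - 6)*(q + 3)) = q - 6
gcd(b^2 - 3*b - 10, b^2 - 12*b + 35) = b - 5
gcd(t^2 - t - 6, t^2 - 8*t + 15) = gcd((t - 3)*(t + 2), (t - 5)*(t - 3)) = t - 3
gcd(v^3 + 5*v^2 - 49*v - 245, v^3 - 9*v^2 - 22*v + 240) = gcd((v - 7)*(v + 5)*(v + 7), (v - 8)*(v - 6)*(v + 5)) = v + 5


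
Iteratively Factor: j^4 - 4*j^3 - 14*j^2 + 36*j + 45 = (j - 3)*(j^3 - j^2 - 17*j - 15) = (j - 3)*(j + 1)*(j^2 - 2*j - 15) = (j - 5)*(j - 3)*(j + 1)*(j + 3)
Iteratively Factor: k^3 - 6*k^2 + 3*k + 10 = (k + 1)*(k^2 - 7*k + 10) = (k - 5)*(k + 1)*(k - 2)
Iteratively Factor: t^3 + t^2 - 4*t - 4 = (t + 1)*(t^2 - 4) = (t - 2)*(t + 1)*(t + 2)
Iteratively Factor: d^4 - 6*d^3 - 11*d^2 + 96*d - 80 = (d - 4)*(d^3 - 2*d^2 - 19*d + 20) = (d - 4)*(d + 4)*(d^2 - 6*d + 5) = (d - 5)*(d - 4)*(d + 4)*(d - 1)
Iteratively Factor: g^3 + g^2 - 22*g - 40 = (g + 4)*(g^2 - 3*g - 10) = (g - 5)*(g + 4)*(g + 2)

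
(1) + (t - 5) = t - 4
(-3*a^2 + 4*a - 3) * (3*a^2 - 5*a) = -9*a^4 + 27*a^3 - 29*a^2 + 15*a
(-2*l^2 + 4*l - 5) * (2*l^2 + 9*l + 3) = -4*l^4 - 10*l^3 + 20*l^2 - 33*l - 15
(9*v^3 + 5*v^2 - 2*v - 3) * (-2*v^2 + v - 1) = -18*v^5 - v^4 - v^2 - v + 3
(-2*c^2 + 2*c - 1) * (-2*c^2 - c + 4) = 4*c^4 - 2*c^3 - 8*c^2 + 9*c - 4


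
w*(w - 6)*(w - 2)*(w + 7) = w^4 - w^3 - 44*w^2 + 84*w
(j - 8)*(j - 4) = j^2 - 12*j + 32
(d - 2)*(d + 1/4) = d^2 - 7*d/4 - 1/2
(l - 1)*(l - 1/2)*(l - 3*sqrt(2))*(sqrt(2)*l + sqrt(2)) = sqrt(2)*l^4 - 6*l^3 - sqrt(2)*l^3/2 - sqrt(2)*l^2 + 3*l^2 + sqrt(2)*l/2 + 6*l - 3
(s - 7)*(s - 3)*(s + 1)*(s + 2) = s^4 - 7*s^3 - 7*s^2 + 43*s + 42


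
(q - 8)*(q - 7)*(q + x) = q^3 + q^2*x - 15*q^2 - 15*q*x + 56*q + 56*x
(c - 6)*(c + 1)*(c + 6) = c^3 + c^2 - 36*c - 36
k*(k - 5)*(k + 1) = k^3 - 4*k^2 - 5*k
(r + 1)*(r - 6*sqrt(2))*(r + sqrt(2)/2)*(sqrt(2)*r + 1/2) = sqrt(2)*r^4 - 21*r^3/2 + sqrt(2)*r^3 - 35*sqrt(2)*r^2/4 - 21*r^2/2 - 35*sqrt(2)*r/4 - 3*r - 3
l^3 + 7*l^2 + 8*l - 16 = (l - 1)*(l + 4)^2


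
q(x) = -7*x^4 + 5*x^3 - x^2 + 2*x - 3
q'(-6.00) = 6602.00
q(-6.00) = -10203.00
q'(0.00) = 2.00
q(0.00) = -3.00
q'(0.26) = 2.00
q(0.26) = -2.49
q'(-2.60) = 600.73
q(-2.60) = -422.72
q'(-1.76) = 204.63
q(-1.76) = -104.04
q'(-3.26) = 1138.02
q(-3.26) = -984.00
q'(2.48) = -337.79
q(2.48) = -192.72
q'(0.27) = 2.00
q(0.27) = -2.47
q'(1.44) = -53.38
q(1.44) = -17.36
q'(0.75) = -2.88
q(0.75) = -2.17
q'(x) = -28*x^3 + 15*x^2 - 2*x + 2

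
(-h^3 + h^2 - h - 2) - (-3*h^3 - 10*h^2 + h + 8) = 2*h^3 + 11*h^2 - 2*h - 10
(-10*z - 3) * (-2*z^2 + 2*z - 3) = 20*z^3 - 14*z^2 + 24*z + 9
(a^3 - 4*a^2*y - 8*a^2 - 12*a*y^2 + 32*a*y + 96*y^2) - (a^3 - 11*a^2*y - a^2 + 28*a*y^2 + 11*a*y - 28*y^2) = 7*a^2*y - 7*a^2 - 40*a*y^2 + 21*a*y + 124*y^2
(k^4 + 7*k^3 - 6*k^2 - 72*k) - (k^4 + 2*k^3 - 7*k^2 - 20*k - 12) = 5*k^3 + k^2 - 52*k + 12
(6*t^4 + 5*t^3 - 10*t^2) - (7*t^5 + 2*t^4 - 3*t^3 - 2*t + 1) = -7*t^5 + 4*t^4 + 8*t^3 - 10*t^2 + 2*t - 1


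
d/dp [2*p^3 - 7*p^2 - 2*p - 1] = 6*p^2 - 14*p - 2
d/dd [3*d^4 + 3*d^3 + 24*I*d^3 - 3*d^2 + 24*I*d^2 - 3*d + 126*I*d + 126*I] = 12*d^3 + d^2*(9 + 72*I) + d*(-6 + 48*I) - 3 + 126*I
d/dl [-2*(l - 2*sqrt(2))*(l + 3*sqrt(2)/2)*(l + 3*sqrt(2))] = -6*l^2 - 10*sqrt(2)*l + 18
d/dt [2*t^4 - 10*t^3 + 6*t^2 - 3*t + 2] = 8*t^3 - 30*t^2 + 12*t - 3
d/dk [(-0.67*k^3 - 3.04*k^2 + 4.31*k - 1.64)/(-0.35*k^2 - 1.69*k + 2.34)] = (0.2345*k^4 + 2.2646*k^3 + 1.9427*k^2 - 15.3752*k + 7.3138)/(0.1225*k^4 + 1.183*k^3 + 1.2181*k^2 - 7.9092*k + 5.4756)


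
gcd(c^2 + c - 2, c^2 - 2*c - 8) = c + 2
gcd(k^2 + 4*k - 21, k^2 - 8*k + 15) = k - 3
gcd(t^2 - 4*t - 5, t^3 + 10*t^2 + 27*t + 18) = t + 1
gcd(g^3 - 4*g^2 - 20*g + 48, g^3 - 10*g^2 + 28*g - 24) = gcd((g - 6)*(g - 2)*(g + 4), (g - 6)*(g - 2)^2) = g^2 - 8*g + 12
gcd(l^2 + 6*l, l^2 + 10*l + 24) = l + 6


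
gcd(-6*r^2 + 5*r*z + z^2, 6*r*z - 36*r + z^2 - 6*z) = 6*r + z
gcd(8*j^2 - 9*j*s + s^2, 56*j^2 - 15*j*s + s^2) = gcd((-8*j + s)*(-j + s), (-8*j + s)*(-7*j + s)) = -8*j + s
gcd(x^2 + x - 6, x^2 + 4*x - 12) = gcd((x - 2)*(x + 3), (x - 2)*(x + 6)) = x - 2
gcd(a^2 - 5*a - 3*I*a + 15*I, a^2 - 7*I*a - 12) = a - 3*I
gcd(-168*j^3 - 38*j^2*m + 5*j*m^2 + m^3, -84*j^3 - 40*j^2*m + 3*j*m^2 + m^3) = 42*j^2 - j*m - m^2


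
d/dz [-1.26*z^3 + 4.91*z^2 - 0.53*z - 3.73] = -3.78*z^2 + 9.82*z - 0.53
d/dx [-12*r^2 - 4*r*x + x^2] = -4*r + 2*x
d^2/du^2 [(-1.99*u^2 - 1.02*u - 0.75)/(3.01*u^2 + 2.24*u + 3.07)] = (8.352148*u^3 + 69.563508*u^2 + 26.212284*u - 17.14778)/(27.270901*u^6 + 60.883872*u^5 + 128.752449*u^4 + 135.434432*u^3 + 131.318943*u^2 + 63.335328*u + 28.934443)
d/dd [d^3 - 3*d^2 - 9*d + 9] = 3*d^2 - 6*d - 9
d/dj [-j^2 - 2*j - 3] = -2*j - 2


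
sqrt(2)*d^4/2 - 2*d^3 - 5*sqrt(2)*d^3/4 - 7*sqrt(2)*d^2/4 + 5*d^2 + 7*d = d*(d - 7/2)*(d - 2*sqrt(2))*(sqrt(2)*d/2 + sqrt(2)/2)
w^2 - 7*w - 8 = (w - 8)*(w + 1)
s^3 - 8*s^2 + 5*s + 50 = (s - 5)^2*(s + 2)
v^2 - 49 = (v - 7)*(v + 7)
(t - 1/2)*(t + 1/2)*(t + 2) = t^3 + 2*t^2 - t/4 - 1/2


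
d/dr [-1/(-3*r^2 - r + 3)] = (-6*r - 1)/(3*r^2 + r - 3)^2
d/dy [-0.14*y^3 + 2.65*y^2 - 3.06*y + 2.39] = -0.42*y^2 + 5.3*y - 3.06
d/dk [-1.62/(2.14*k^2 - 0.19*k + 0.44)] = (6.9336*k - 0.3078)/(2.14*k^2 - 0.19*k + 0.44)^2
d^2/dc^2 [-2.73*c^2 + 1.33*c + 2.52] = -5.46000000000000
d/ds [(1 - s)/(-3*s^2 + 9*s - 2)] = (-3*s^2 + 6*s - 7)/(9*s^4 - 54*s^3 + 93*s^2 - 36*s + 4)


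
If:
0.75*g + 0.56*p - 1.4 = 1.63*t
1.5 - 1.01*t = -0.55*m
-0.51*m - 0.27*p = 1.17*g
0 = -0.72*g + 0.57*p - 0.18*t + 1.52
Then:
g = 1.63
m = -3.37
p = -0.71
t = -0.35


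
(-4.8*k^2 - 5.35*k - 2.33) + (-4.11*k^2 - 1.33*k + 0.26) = -8.91*k^2 - 6.68*k - 2.07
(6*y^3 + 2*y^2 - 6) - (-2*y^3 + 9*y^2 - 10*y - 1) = 8*y^3 - 7*y^2 + 10*y - 5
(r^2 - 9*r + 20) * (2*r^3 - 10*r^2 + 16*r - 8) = 2*r^5 - 28*r^4 + 146*r^3 - 352*r^2 + 392*r - 160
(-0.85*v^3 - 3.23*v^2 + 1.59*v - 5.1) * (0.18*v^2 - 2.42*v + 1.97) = -0.153*v^5 + 1.4756*v^4 + 6.4283*v^3 - 11.1289*v^2 + 15.4743*v - 10.047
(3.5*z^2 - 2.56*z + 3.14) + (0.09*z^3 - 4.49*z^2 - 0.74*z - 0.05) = 0.09*z^3 - 0.99*z^2 - 3.3*z + 3.09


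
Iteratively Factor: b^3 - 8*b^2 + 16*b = (b - 4)*(b^2 - 4*b) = b*(b - 4)*(b - 4)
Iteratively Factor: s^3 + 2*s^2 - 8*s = (s)*(s^2 + 2*s - 8) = s*(s + 4)*(s - 2)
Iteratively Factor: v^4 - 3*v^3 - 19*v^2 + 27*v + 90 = (v + 2)*(v^3 - 5*v^2 - 9*v + 45) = (v + 2)*(v + 3)*(v^2 - 8*v + 15) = (v - 5)*(v + 2)*(v + 3)*(v - 3)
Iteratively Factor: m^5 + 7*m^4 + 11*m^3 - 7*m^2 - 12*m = (m + 1)*(m^4 + 6*m^3 + 5*m^2 - 12*m) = (m + 1)*(m + 3)*(m^3 + 3*m^2 - 4*m) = m*(m + 1)*(m + 3)*(m^2 + 3*m - 4) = m*(m + 1)*(m + 3)*(m + 4)*(m - 1)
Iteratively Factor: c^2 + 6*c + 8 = (c + 4)*(c + 2)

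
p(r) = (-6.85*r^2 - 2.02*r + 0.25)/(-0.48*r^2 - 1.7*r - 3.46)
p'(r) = (-13.7*r - 2.02)/(-0.48*r^2 - 1.7*r - 3.46) + (0.96*r + 1.7)*(-6.85*r^2 - 2.02*r + 0.25)/(-0.48*r^2 - 1.7*r - 3.46)^2 = (10.6754*r^2 + 47.642*r + 7.4142)/(0.2304*r^4 + 1.632*r^3 + 6.2116*r^2 + 11.764*r + 11.9716)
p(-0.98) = 1.93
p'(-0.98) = -5.71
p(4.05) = 6.60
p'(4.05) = 1.13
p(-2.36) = 15.62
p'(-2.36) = -10.12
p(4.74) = 7.32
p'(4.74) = 0.95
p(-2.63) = 18.11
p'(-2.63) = -8.26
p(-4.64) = 23.34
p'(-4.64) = 0.46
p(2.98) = 5.21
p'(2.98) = 1.49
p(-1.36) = 4.75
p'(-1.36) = -9.08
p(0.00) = -0.07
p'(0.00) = 0.62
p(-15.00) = 17.57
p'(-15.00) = 0.23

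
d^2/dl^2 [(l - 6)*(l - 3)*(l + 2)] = 6*l - 14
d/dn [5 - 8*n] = -8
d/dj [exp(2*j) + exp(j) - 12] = (2*exp(j) + 1)*exp(j)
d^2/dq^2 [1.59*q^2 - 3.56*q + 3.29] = 3.18000000000000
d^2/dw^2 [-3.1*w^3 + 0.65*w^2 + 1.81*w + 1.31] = 1.3 - 18.6*w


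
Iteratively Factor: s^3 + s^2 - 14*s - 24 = (s + 2)*(s^2 - s - 12) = (s + 2)*(s + 3)*(s - 4)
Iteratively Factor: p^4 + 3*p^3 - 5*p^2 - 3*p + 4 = (p - 1)*(p^3 + 4*p^2 - p - 4) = (p - 1)^2*(p^2 + 5*p + 4) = (p - 1)^2*(p + 4)*(p + 1)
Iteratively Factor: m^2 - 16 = (m - 4)*(m + 4)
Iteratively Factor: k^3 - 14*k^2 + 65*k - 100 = (k - 4)*(k^2 - 10*k + 25) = (k - 5)*(k - 4)*(k - 5)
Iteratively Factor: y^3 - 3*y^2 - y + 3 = (y + 1)*(y^2 - 4*y + 3) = (y - 3)*(y + 1)*(y - 1)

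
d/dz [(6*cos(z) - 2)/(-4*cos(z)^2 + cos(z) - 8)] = 2*(12*sin(z)^2 + 8*cos(z) + 11)*sin(z)/(4*sin(z)^2 + cos(z) - 12)^2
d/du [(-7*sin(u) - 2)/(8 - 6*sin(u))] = -17*cos(u)/(3*sin(u) - 4)^2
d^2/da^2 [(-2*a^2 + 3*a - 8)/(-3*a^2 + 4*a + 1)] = 2*(-3*a^3 + 234*a^2 - 315*a + 166)/(27*a^6 - 108*a^5 + 117*a^4 + 8*a^3 - 39*a^2 - 12*a - 1)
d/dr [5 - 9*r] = -9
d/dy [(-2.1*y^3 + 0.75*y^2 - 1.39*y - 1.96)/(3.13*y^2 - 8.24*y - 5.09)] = (-6.573*y^4 + 34.608*y^3 + 30.2377*y^2 + 4.6346*y - 9.0753)/(9.7969*y^4 - 51.5824*y^3 + 36.0342*y^2 + 83.8832*y + 25.9081)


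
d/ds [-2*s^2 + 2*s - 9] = 2 - 4*s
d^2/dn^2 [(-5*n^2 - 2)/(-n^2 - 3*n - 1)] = 6*(-5*n^3 - 3*n^2 + 6*n + 7)/(n^6 + 9*n^5 + 30*n^4 + 45*n^3 + 30*n^2 + 9*n + 1)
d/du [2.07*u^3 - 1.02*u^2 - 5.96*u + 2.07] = 6.21*u^2 - 2.04*u - 5.96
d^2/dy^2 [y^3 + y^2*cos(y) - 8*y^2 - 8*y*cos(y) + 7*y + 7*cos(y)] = -y^2*cos(y) - 4*y*sin(y) + 8*y*cos(y) + 6*y + 16*sin(y) - 5*cos(y) - 16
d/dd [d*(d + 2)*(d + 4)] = 3*d^2 + 12*d + 8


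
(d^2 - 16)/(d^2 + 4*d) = (d - 4)/d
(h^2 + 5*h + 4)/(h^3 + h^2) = (h + 4)/h^2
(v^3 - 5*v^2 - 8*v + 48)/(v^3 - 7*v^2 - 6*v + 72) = (v - 4)/(v - 6)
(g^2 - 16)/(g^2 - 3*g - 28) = (g - 4)/(g - 7)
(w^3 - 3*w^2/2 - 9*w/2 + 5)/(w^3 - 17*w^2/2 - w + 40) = (w - 1)/(w - 8)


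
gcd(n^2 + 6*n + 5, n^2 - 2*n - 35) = n + 5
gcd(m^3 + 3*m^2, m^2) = m^2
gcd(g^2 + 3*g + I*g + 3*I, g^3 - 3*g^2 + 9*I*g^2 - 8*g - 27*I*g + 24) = g + I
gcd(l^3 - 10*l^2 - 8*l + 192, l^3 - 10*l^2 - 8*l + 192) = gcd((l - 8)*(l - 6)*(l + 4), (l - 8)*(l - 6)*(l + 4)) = l^3 - 10*l^2 - 8*l + 192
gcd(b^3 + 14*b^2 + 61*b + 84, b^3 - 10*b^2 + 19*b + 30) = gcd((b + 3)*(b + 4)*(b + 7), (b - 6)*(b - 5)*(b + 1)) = 1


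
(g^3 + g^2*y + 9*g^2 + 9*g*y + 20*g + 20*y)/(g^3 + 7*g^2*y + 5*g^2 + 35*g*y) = (g^2 + g*y + 4*g + 4*y)/(g*(g + 7*y))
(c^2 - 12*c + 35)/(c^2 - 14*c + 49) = (c - 5)/(c - 7)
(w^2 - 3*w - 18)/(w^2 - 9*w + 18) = (w + 3)/(w - 3)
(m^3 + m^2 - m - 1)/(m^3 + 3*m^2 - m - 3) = (m + 1)/(m + 3)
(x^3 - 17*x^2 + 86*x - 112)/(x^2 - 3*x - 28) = (x^2 - 10*x + 16)/(x + 4)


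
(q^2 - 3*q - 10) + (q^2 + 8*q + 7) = 2*q^2 + 5*q - 3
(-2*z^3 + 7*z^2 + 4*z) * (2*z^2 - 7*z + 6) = -4*z^5 + 28*z^4 - 53*z^3 + 14*z^2 + 24*z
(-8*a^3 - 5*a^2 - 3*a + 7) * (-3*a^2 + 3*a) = 24*a^5 - 9*a^4 - 6*a^3 - 30*a^2 + 21*a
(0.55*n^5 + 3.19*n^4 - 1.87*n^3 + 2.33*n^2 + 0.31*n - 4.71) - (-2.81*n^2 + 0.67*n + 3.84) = 0.55*n^5 + 3.19*n^4 - 1.87*n^3 + 5.14*n^2 - 0.36*n - 8.55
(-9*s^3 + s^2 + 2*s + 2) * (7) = -63*s^3 + 7*s^2 + 14*s + 14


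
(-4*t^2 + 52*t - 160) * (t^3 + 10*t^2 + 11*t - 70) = -4*t^5 + 12*t^4 + 316*t^3 - 748*t^2 - 5400*t + 11200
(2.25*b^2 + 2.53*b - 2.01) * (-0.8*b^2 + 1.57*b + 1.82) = -1.8*b^4 + 1.5085*b^3 + 9.6751*b^2 + 1.4489*b - 3.6582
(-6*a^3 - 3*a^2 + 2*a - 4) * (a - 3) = -6*a^4 + 15*a^3 + 11*a^2 - 10*a + 12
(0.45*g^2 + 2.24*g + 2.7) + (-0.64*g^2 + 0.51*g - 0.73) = -0.19*g^2 + 2.75*g + 1.97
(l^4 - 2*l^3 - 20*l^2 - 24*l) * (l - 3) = l^5 - 5*l^4 - 14*l^3 + 36*l^2 + 72*l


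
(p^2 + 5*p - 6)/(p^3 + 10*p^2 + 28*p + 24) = (p - 1)/(p^2 + 4*p + 4)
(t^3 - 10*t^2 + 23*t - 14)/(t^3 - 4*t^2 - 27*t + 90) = (t^3 - 10*t^2 + 23*t - 14)/(t^3 - 4*t^2 - 27*t + 90)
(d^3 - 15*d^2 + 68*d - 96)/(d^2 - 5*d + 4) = (d^2 - 11*d + 24)/(d - 1)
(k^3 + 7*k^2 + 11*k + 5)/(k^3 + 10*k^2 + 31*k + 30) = (k^2 + 2*k + 1)/(k^2 + 5*k + 6)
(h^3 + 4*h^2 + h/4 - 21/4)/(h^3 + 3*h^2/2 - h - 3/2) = (h + 7/2)/(h + 1)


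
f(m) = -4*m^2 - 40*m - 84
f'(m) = -8*m - 40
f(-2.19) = -15.58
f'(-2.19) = -22.48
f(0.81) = -119.02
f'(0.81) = -46.48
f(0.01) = -84.40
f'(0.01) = -40.08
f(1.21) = -138.26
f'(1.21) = -49.68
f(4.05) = -311.61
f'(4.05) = -72.40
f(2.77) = -225.49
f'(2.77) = -62.16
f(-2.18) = -15.81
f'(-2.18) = -22.56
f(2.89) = -233.01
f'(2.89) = -63.12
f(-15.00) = -384.00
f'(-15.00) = 80.00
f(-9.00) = -48.00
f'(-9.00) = 32.00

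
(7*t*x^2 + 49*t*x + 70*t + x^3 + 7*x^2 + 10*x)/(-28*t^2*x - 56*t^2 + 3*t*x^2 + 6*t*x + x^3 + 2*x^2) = (x + 5)/(-4*t + x)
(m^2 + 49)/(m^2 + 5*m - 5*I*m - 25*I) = (m^2 + 49)/(m^2 + 5*m*(1 - I) - 25*I)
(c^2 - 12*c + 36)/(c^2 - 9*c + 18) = (c - 6)/(c - 3)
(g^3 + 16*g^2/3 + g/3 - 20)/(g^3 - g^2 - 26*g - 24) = (g^2 + 4*g/3 - 5)/(g^2 - 5*g - 6)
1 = 1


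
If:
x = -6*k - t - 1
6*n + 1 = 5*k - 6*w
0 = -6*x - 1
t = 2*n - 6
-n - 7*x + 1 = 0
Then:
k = 5/36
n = 13/6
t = -5/3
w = -479/216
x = -1/6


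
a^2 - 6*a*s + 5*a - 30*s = (a + 5)*(a - 6*s)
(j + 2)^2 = j^2 + 4*j + 4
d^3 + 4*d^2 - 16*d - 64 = (d - 4)*(d + 4)^2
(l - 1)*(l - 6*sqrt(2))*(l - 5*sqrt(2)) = l^3 - 11*sqrt(2)*l^2 - l^2 + 11*sqrt(2)*l + 60*l - 60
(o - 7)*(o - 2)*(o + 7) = o^3 - 2*o^2 - 49*o + 98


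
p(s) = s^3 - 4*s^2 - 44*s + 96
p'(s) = 3*s^2 - 8*s - 44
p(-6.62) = -78.14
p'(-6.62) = 140.43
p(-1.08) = 137.59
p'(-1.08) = -31.86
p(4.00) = -80.00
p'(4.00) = -28.00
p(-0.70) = 124.50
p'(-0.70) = -36.93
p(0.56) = 70.28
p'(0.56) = -47.54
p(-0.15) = 102.51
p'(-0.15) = -42.73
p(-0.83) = 129.19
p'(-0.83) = -35.29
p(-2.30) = 163.87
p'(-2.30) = -9.73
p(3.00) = -45.00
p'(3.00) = -41.00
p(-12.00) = -1680.00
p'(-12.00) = 484.00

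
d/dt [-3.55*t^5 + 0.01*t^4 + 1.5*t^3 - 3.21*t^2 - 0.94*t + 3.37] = -17.75*t^4 + 0.04*t^3 + 4.5*t^2 - 6.42*t - 0.94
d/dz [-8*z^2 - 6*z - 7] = -16*z - 6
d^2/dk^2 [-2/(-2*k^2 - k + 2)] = 4*(-4*k^2 - 2*k + (4*k + 1)^2 + 4)/(2*k^2 + k - 2)^3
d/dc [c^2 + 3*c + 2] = 2*c + 3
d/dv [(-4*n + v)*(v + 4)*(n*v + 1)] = -n*(4*n - v)*(v + 4) - (4*n - v)*(n*v + 1) + (v + 4)*(n*v + 1)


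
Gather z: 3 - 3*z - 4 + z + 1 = -2*z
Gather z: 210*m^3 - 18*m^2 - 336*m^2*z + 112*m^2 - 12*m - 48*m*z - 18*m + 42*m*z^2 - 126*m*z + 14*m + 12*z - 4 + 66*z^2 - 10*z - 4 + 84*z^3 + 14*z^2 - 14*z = 210*m^3 + 94*m^2 - 16*m + 84*z^3 + z^2*(42*m + 80) + z*(-336*m^2 - 174*m - 12) - 8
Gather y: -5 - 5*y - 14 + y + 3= -4*y - 16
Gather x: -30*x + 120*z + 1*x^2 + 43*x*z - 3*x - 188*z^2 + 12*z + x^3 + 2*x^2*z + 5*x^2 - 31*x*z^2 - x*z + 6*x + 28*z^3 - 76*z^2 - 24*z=x^3 + x^2*(2*z + 6) + x*(-31*z^2 + 42*z - 27) + 28*z^3 - 264*z^2 + 108*z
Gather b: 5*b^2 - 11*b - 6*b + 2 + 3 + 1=5*b^2 - 17*b + 6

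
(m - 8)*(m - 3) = m^2 - 11*m + 24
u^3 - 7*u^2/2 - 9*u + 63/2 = (u - 7/2)*(u - 3)*(u + 3)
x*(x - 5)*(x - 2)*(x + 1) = x^4 - 6*x^3 + 3*x^2 + 10*x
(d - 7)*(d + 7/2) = d^2 - 7*d/2 - 49/2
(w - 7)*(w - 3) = w^2 - 10*w + 21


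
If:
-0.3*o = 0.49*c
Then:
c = -0.612244897959184*o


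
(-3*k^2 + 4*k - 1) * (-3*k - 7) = 9*k^3 + 9*k^2 - 25*k + 7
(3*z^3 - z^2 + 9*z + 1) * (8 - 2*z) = -6*z^4 + 26*z^3 - 26*z^2 + 70*z + 8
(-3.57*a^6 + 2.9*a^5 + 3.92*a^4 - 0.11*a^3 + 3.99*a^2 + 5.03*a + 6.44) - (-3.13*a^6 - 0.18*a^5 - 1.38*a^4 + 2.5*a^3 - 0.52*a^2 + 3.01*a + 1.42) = -0.44*a^6 + 3.08*a^5 + 5.3*a^4 - 2.61*a^3 + 4.51*a^2 + 2.02*a + 5.02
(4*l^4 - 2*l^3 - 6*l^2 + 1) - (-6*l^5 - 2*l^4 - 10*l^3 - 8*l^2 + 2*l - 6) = 6*l^5 + 6*l^4 + 8*l^3 + 2*l^2 - 2*l + 7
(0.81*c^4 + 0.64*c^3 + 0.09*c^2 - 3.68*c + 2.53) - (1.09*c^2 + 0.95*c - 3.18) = 0.81*c^4 + 0.64*c^3 - 1.0*c^2 - 4.63*c + 5.71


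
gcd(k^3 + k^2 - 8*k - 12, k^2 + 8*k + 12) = k + 2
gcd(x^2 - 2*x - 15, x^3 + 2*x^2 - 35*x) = x - 5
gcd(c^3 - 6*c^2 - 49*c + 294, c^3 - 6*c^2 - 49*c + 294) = c^3 - 6*c^2 - 49*c + 294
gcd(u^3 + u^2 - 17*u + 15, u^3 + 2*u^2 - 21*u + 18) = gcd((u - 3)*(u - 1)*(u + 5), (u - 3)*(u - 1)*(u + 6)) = u^2 - 4*u + 3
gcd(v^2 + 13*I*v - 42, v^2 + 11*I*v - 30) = v + 6*I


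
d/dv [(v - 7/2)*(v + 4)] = 2*v + 1/2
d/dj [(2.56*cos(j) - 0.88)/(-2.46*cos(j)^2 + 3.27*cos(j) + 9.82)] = (-6.2976*cos(j)^2 + 4.3296*cos(j) - 28.0168)*sin(j)/(6.0516*cos(j)^4 - 16.0884*cos(j)^3 - 37.6215*cos(j)^2 + 64.2228*cos(j) + 96.4324)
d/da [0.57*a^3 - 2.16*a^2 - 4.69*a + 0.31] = 1.71*a^2 - 4.32*a - 4.69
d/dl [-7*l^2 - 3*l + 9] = -14*l - 3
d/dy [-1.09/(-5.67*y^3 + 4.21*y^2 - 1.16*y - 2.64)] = (-18.5409*y^2 + 9.1778*y - 1.2644)/(5.67*y^3 - 4.21*y^2 + 1.16*y + 2.64)^2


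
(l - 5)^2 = l^2 - 10*l + 25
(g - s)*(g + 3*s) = g^2 + 2*g*s - 3*s^2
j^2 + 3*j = j*(j + 3)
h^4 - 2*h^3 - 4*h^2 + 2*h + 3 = (h - 3)*(h - 1)*(h + 1)^2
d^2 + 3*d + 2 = (d + 1)*(d + 2)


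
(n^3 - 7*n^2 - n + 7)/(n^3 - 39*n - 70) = (n^2 - 1)/(n^2 + 7*n + 10)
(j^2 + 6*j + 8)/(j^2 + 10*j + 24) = (j + 2)/(j + 6)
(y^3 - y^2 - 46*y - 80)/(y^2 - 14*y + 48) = (y^2 + 7*y + 10)/(y - 6)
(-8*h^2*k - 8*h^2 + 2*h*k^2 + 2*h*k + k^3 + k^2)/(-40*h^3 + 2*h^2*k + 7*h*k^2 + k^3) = (k + 1)/(5*h + k)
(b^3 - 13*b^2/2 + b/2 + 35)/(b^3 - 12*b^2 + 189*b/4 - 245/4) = 2*(b + 2)/(2*b - 7)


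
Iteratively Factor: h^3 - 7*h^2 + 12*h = (h - 3)*(h^2 - 4*h) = (h - 4)*(h - 3)*(h)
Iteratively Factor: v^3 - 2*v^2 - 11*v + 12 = (v + 3)*(v^2 - 5*v + 4) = (v - 1)*(v + 3)*(v - 4)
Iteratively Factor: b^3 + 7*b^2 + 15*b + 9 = (b + 3)*(b^2 + 4*b + 3) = (b + 1)*(b + 3)*(b + 3)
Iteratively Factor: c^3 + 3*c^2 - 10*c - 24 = (c - 3)*(c^2 + 6*c + 8) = (c - 3)*(c + 4)*(c + 2)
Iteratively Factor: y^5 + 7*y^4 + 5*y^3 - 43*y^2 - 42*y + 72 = (y - 2)*(y^4 + 9*y^3 + 23*y^2 + 3*y - 36) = (y - 2)*(y + 4)*(y^3 + 5*y^2 + 3*y - 9) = (y - 2)*(y - 1)*(y + 4)*(y^2 + 6*y + 9) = (y - 2)*(y - 1)*(y + 3)*(y + 4)*(y + 3)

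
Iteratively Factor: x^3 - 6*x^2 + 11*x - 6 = (x - 2)*(x^2 - 4*x + 3) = (x - 3)*(x - 2)*(x - 1)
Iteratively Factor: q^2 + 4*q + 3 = (q + 1)*(q + 3)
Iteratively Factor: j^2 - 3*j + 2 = (j - 1)*(j - 2)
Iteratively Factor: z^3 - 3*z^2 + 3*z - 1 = (z - 1)*(z^2 - 2*z + 1) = (z - 1)^2*(z - 1)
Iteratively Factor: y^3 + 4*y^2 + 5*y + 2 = (y + 1)*(y^2 + 3*y + 2) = (y + 1)^2*(y + 2)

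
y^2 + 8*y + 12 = (y + 2)*(y + 6)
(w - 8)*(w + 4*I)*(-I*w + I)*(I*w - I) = w^4 - 10*w^3 + 4*I*w^3 + 17*w^2 - 40*I*w^2 - 8*w + 68*I*w - 32*I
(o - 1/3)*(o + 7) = o^2 + 20*o/3 - 7/3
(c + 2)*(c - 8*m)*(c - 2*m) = c^3 - 10*c^2*m + 2*c^2 + 16*c*m^2 - 20*c*m + 32*m^2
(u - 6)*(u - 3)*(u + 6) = u^3 - 3*u^2 - 36*u + 108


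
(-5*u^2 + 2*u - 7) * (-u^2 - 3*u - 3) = 5*u^4 + 13*u^3 + 16*u^2 + 15*u + 21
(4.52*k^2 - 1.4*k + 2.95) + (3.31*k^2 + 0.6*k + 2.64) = 7.83*k^2 - 0.8*k + 5.59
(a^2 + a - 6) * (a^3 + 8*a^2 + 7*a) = a^5 + 9*a^4 + 9*a^3 - 41*a^2 - 42*a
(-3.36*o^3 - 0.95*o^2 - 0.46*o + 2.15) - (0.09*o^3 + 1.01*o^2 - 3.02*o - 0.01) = -3.45*o^3 - 1.96*o^2 + 2.56*o + 2.16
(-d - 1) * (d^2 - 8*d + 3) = -d^3 + 7*d^2 + 5*d - 3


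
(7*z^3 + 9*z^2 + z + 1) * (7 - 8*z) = -56*z^4 - 23*z^3 + 55*z^2 - z + 7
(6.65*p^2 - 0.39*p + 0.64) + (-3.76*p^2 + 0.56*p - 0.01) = 2.89*p^2 + 0.17*p + 0.63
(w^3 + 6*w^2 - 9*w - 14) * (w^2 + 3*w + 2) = w^5 + 9*w^4 + 11*w^3 - 29*w^2 - 60*w - 28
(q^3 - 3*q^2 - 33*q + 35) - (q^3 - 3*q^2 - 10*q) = 35 - 23*q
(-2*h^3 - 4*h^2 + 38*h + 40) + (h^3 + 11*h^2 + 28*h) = -h^3 + 7*h^2 + 66*h + 40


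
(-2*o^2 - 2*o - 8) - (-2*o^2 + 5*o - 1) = -7*o - 7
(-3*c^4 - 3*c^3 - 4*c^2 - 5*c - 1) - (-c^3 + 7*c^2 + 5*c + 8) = -3*c^4 - 2*c^3 - 11*c^2 - 10*c - 9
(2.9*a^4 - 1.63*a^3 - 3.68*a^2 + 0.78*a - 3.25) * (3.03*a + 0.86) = 8.787*a^5 - 2.4449*a^4 - 12.5522*a^3 - 0.8014*a^2 - 9.1767*a - 2.795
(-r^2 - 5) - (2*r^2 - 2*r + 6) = -3*r^2 + 2*r - 11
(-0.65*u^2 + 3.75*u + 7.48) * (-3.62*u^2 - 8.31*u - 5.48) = 2.353*u^4 - 8.1735*u^3 - 54.6781*u^2 - 82.7088*u - 40.9904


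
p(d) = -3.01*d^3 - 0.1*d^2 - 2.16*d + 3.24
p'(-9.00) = -731.79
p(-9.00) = 2208.87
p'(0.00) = -2.16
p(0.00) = 3.24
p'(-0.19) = -2.45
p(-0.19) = 3.67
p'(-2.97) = -81.22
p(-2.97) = 87.63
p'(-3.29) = -99.24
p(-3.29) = 116.45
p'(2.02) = -39.41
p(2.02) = -26.34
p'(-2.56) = -60.83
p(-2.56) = 58.61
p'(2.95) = -81.33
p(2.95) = -81.28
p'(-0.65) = -5.85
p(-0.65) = 5.43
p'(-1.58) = -24.39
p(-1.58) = 18.28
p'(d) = -9.03*d^2 - 0.2*d - 2.16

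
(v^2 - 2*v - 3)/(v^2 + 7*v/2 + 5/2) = 2*(v - 3)/(2*v + 5)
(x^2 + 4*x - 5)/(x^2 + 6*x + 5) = (x - 1)/(x + 1)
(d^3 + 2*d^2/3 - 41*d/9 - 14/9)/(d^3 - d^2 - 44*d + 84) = (d^2 + 8*d/3 + 7/9)/(d^2 + d - 42)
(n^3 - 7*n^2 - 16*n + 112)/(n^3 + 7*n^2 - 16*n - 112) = (n - 7)/(n + 7)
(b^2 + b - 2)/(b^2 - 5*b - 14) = (b - 1)/(b - 7)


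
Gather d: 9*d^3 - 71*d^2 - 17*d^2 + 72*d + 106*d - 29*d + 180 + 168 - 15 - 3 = 9*d^3 - 88*d^2 + 149*d + 330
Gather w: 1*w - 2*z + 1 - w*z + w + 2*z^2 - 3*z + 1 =w*(2 - z) + 2*z^2 - 5*z + 2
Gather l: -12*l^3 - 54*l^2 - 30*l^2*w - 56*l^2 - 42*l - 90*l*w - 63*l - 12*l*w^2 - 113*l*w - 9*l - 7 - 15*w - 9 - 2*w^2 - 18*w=-12*l^3 + l^2*(-30*w - 110) + l*(-12*w^2 - 203*w - 114) - 2*w^2 - 33*w - 16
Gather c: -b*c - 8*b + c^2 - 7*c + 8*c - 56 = -8*b + c^2 + c*(1 - b) - 56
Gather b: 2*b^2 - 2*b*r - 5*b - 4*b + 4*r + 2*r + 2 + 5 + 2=2*b^2 + b*(-2*r - 9) + 6*r + 9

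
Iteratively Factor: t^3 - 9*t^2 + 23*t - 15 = (t - 5)*(t^2 - 4*t + 3) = (t - 5)*(t - 3)*(t - 1)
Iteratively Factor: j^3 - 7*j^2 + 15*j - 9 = (j - 1)*(j^2 - 6*j + 9) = (j - 3)*(j - 1)*(j - 3)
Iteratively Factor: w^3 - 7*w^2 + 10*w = (w)*(w^2 - 7*w + 10) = w*(w - 2)*(w - 5)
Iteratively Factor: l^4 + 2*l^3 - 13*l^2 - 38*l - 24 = (l - 4)*(l^3 + 6*l^2 + 11*l + 6) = (l - 4)*(l + 2)*(l^2 + 4*l + 3) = (l - 4)*(l + 1)*(l + 2)*(l + 3)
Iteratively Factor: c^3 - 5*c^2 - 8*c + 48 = (c - 4)*(c^2 - c - 12) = (c - 4)^2*(c + 3)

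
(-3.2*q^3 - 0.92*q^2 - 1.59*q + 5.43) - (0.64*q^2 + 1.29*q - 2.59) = -3.2*q^3 - 1.56*q^2 - 2.88*q + 8.02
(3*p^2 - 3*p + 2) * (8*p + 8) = 24*p^3 - 8*p + 16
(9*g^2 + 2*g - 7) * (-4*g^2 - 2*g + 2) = -36*g^4 - 26*g^3 + 42*g^2 + 18*g - 14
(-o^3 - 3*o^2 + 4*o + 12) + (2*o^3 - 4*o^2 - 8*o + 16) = o^3 - 7*o^2 - 4*o + 28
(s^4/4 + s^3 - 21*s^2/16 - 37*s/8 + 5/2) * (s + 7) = s^5/4 + 11*s^4/4 + 91*s^3/16 - 221*s^2/16 - 239*s/8 + 35/2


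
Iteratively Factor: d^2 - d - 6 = (d + 2)*(d - 3)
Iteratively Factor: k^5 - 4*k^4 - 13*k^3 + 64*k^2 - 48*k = (k - 3)*(k^4 - k^3 - 16*k^2 + 16*k) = (k - 3)*(k + 4)*(k^3 - 5*k^2 + 4*k) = (k - 4)*(k - 3)*(k + 4)*(k^2 - k) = k*(k - 4)*(k - 3)*(k + 4)*(k - 1)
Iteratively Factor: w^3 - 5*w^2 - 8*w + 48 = (w + 3)*(w^2 - 8*w + 16) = (w - 4)*(w + 3)*(w - 4)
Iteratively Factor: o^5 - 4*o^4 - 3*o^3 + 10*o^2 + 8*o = (o - 4)*(o^4 - 3*o^2 - 2*o) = (o - 4)*(o - 2)*(o^3 + 2*o^2 + o) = o*(o - 4)*(o - 2)*(o^2 + 2*o + 1) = o*(o - 4)*(o - 2)*(o + 1)*(o + 1)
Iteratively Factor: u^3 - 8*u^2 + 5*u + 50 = (u - 5)*(u^2 - 3*u - 10) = (u - 5)^2*(u + 2)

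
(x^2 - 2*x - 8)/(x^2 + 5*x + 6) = (x - 4)/(x + 3)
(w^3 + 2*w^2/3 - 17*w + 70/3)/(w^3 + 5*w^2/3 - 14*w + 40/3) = (3*w - 7)/(3*w - 4)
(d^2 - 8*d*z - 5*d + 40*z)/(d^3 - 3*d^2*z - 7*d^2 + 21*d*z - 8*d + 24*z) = (d^2 - 8*d*z - 5*d + 40*z)/(d^3 - 3*d^2*z - 7*d^2 + 21*d*z - 8*d + 24*z)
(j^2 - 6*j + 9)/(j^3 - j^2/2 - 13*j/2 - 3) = 2*(j - 3)/(2*j^2 + 5*j + 2)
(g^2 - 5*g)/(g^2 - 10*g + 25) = g/(g - 5)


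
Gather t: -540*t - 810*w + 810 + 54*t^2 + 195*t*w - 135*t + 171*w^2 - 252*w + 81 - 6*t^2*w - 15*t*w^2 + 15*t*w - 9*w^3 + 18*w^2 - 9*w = t^2*(54 - 6*w) + t*(-15*w^2 + 210*w - 675) - 9*w^3 + 189*w^2 - 1071*w + 891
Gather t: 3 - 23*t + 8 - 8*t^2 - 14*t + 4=-8*t^2 - 37*t + 15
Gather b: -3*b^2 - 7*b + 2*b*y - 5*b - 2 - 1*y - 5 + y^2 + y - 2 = -3*b^2 + b*(2*y - 12) + y^2 - 9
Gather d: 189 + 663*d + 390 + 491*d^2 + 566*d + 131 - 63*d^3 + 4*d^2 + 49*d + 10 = -63*d^3 + 495*d^2 + 1278*d + 720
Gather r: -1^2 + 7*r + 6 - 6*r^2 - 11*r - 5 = -6*r^2 - 4*r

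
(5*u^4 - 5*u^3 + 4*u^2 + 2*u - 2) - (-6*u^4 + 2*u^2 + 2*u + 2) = 11*u^4 - 5*u^3 + 2*u^2 - 4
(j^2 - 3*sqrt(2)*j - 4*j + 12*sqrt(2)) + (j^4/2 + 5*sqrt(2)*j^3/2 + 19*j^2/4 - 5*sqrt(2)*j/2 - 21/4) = j^4/2 + 5*sqrt(2)*j^3/2 + 23*j^2/4 - 11*sqrt(2)*j/2 - 4*j - 21/4 + 12*sqrt(2)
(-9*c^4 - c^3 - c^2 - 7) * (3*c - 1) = -27*c^5 + 6*c^4 - 2*c^3 + c^2 - 21*c + 7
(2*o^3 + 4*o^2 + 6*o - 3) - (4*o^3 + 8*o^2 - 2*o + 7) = -2*o^3 - 4*o^2 + 8*o - 10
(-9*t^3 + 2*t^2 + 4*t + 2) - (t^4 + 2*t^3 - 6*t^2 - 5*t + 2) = -t^4 - 11*t^3 + 8*t^2 + 9*t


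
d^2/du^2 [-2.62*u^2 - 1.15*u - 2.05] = -5.24000000000000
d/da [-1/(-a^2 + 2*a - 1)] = 2*(1 - a)/(a^2 - 2*a + 1)^2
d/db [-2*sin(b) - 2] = -2*cos(b)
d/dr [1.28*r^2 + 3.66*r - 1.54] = 2.56*r + 3.66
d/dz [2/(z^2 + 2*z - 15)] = 4*(-z - 1)/(z^2 + 2*z - 15)^2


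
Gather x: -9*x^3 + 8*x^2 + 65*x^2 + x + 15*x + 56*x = -9*x^3 + 73*x^2 + 72*x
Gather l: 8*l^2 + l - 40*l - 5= 8*l^2 - 39*l - 5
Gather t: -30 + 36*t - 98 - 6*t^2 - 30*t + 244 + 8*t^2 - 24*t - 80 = 2*t^2 - 18*t + 36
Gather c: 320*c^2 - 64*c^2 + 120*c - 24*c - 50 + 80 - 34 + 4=256*c^2 + 96*c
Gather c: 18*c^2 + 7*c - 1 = 18*c^2 + 7*c - 1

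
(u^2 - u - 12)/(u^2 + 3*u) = (u - 4)/u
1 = 1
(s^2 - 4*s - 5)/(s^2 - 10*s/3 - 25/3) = 3*(s + 1)/(3*s + 5)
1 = 1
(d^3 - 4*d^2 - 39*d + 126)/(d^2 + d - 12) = (d^2 - d - 42)/(d + 4)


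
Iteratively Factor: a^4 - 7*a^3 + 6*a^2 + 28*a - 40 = (a - 2)*(a^3 - 5*a^2 - 4*a + 20) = (a - 2)*(a + 2)*(a^2 - 7*a + 10) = (a - 2)^2*(a + 2)*(a - 5)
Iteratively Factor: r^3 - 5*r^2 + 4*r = (r - 1)*(r^2 - 4*r) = (r - 4)*(r - 1)*(r)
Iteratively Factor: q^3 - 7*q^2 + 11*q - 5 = (q - 5)*(q^2 - 2*q + 1) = (q - 5)*(q - 1)*(q - 1)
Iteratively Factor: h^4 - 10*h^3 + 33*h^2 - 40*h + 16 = (h - 1)*(h^3 - 9*h^2 + 24*h - 16) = (h - 1)^2*(h^2 - 8*h + 16) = (h - 4)*(h - 1)^2*(h - 4)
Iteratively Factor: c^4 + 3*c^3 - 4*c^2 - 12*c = (c + 3)*(c^3 - 4*c) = (c - 2)*(c + 3)*(c^2 + 2*c) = (c - 2)*(c + 2)*(c + 3)*(c)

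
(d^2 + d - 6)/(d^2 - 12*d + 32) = (d^2 + d - 6)/(d^2 - 12*d + 32)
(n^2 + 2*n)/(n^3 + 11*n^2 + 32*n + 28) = n/(n^2 + 9*n + 14)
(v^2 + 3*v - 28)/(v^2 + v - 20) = (v + 7)/(v + 5)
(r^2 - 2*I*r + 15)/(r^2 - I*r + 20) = (r + 3*I)/(r + 4*I)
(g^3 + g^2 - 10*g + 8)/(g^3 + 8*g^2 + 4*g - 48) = (g - 1)/(g + 6)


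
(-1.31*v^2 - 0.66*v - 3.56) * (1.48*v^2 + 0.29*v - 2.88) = -1.9388*v^4 - 1.3567*v^3 - 1.6874*v^2 + 0.8684*v + 10.2528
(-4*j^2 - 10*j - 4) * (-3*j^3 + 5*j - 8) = 12*j^5 + 30*j^4 - 8*j^3 - 18*j^2 + 60*j + 32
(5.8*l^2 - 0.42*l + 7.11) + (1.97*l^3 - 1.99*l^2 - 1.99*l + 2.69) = 1.97*l^3 + 3.81*l^2 - 2.41*l + 9.8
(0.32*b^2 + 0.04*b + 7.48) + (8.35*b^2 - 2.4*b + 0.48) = 8.67*b^2 - 2.36*b + 7.96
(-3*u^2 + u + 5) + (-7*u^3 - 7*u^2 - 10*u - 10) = -7*u^3 - 10*u^2 - 9*u - 5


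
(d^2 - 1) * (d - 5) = d^3 - 5*d^2 - d + 5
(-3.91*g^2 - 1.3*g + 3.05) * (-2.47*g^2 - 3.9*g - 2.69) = 9.6577*g^4 + 18.46*g^3 + 8.0544*g^2 - 8.398*g - 8.2045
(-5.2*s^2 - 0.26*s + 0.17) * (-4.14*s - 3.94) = 21.528*s^3 + 21.5644*s^2 + 0.3206*s - 0.6698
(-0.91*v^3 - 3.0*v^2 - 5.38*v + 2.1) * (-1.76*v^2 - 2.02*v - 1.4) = 1.6016*v^5 + 7.1182*v^4 + 16.8028*v^3 + 11.3716*v^2 + 3.29*v - 2.94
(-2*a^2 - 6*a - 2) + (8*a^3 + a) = 8*a^3 - 2*a^2 - 5*a - 2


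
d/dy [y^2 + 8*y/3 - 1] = 2*y + 8/3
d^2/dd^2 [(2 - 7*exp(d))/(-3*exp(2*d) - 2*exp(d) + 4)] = (63*exp(4*d) - 114*exp(3*d) + 468*exp(2*d) - 48*exp(d) + 96)*exp(d)/(27*exp(6*d) + 54*exp(5*d) - 72*exp(4*d) - 136*exp(3*d) + 96*exp(2*d) + 96*exp(d) - 64)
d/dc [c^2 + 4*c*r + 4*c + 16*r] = 2*c + 4*r + 4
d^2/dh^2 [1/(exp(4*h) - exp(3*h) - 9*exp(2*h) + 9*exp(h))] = ((-16*exp(3*h) + 9*exp(2*h) + 36*exp(h) - 9)*(exp(3*h) - exp(2*h) - 9*exp(h) + 9) + 2*(4*exp(3*h) - 3*exp(2*h) - 18*exp(h) + 9)^2)*exp(-h)/(exp(3*h) - exp(2*h) - 9*exp(h) + 9)^3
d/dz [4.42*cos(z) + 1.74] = -4.42*sin(z)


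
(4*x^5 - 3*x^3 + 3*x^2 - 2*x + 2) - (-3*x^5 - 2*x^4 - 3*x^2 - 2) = 7*x^5 + 2*x^4 - 3*x^3 + 6*x^2 - 2*x + 4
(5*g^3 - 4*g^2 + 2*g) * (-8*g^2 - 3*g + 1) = -40*g^5 + 17*g^4 + g^3 - 10*g^2 + 2*g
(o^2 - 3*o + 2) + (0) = o^2 - 3*o + 2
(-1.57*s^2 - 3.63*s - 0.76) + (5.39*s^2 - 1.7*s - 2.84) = 3.82*s^2 - 5.33*s - 3.6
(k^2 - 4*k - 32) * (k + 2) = k^3 - 2*k^2 - 40*k - 64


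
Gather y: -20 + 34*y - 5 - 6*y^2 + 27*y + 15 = -6*y^2 + 61*y - 10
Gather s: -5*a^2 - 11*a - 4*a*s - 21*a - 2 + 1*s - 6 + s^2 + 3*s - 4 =-5*a^2 - 32*a + s^2 + s*(4 - 4*a) - 12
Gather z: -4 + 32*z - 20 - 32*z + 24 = 0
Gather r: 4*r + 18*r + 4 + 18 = 22*r + 22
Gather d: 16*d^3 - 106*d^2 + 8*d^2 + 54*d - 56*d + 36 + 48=16*d^3 - 98*d^2 - 2*d + 84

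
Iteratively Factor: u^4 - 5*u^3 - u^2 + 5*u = (u - 1)*(u^3 - 4*u^2 - 5*u) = u*(u - 1)*(u^2 - 4*u - 5) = u*(u - 5)*(u - 1)*(u + 1)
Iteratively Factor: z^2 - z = (z - 1)*(z)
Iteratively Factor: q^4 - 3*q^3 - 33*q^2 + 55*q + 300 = (q - 5)*(q^3 + 2*q^2 - 23*q - 60) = (q - 5)*(q + 4)*(q^2 - 2*q - 15) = (q - 5)^2*(q + 4)*(q + 3)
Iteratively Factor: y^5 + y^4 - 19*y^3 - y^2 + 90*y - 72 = (y - 1)*(y^4 + 2*y^3 - 17*y^2 - 18*y + 72) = (y - 3)*(y - 1)*(y^3 + 5*y^2 - 2*y - 24) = (y - 3)*(y - 1)*(y + 3)*(y^2 + 2*y - 8) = (y - 3)*(y - 2)*(y - 1)*(y + 3)*(y + 4)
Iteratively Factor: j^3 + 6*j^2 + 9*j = (j + 3)*(j^2 + 3*j) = j*(j + 3)*(j + 3)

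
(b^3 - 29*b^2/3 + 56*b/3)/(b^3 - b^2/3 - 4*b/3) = (-3*b^2 + 29*b - 56)/(-3*b^2 + b + 4)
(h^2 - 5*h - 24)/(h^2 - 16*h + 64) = (h + 3)/(h - 8)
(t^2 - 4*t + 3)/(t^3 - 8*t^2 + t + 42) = (t - 1)/(t^2 - 5*t - 14)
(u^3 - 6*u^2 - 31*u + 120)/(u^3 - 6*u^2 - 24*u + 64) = (u^2 + 2*u - 15)/(u^2 + 2*u - 8)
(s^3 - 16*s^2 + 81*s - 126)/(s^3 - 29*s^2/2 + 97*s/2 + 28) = 2*(s^2 - 9*s + 18)/(2*s^2 - 15*s - 8)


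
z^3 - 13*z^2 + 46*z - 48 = (z - 8)*(z - 3)*(z - 2)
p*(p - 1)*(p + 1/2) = p^3 - p^2/2 - p/2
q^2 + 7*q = q*(q + 7)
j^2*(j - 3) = j^3 - 3*j^2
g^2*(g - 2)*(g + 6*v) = g^4 + 6*g^3*v - 2*g^3 - 12*g^2*v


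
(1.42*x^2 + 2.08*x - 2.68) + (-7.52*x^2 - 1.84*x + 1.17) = -6.1*x^2 + 0.24*x - 1.51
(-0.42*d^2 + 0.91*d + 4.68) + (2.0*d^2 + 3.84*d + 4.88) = 1.58*d^2 + 4.75*d + 9.56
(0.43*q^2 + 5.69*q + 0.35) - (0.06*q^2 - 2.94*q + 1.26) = 0.37*q^2 + 8.63*q - 0.91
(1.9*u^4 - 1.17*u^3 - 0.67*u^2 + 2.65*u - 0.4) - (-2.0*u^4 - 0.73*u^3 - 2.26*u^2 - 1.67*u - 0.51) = 3.9*u^4 - 0.44*u^3 + 1.59*u^2 + 4.32*u + 0.11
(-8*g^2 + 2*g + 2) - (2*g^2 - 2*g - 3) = -10*g^2 + 4*g + 5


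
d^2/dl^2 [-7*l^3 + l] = -42*l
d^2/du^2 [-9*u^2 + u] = -18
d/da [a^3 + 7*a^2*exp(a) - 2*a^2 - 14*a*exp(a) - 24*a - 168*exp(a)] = 7*a^2*exp(a) + 3*a^2 - 4*a - 182*exp(a) - 24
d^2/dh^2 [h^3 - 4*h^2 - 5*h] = 6*h - 8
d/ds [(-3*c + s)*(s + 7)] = -3*c + 2*s + 7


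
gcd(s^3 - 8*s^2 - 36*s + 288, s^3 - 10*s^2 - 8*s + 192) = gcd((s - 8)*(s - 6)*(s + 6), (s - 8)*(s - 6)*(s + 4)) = s^2 - 14*s + 48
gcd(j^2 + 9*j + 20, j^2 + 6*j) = 1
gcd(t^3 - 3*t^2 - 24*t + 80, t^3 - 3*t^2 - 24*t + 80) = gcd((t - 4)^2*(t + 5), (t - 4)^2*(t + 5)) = t^3 - 3*t^2 - 24*t + 80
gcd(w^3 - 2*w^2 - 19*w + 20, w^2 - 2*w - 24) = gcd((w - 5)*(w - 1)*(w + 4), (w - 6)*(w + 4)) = w + 4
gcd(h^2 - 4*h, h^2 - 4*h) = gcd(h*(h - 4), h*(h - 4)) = h^2 - 4*h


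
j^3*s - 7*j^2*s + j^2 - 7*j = j*(j - 7)*(j*s + 1)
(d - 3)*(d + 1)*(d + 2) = d^3 - 7*d - 6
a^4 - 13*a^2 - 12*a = a*(a - 4)*(a + 1)*(a + 3)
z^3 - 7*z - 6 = (z - 3)*(z + 1)*(z + 2)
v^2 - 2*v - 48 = (v - 8)*(v + 6)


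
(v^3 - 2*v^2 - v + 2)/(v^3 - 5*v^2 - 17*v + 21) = (v^2 - v - 2)/(v^2 - 4*v - 21)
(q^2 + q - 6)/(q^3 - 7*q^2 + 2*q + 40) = (q^2 + q - 6)/(q^3 - 7*q^2 + 2*q + 40)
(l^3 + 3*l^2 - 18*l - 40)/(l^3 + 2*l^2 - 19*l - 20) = (l + 2)/(l + 1)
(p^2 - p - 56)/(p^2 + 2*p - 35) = (p - 8)/(p - 5)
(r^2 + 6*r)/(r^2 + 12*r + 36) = r/(r + 6)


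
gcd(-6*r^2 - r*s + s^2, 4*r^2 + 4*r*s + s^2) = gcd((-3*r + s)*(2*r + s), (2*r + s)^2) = 2*r + s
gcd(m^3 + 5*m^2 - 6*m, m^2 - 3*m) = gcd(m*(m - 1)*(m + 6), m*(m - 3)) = m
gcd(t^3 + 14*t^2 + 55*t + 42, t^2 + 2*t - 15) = 1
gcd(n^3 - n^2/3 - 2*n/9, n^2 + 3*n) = n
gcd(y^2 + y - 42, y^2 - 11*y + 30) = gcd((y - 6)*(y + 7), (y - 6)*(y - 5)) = y - 6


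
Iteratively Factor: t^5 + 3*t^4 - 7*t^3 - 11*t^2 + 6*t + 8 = (t + 1)*(t^4 + 2*t^3 - 9*t^2 - 2*t + 8) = (t + 1)*(t + 4)*(t^3 - 2*t^2 - t + 2) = (t - 2)*(t + 1)*(t + 4)*(t^2 - 1) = (t - 2)*(t - 1)*(t + 1)*(t + 4)*(t + 1)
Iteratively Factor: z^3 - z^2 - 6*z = (z + 2)*(z^2 - 3*z) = z*(z + 2)*(z - 3)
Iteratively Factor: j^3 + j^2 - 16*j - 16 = (j + 1)*(j^2 - 16) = (j - 4)*(j + 1)*(j + 4)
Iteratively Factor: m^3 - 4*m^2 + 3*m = (m)*(m^2 - 4*m + 3) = m*(m - 3)*(m - 1)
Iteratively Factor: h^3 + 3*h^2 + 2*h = (h + 1)*(h^2 + 2*h) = h*(h + 1)*(h + 2)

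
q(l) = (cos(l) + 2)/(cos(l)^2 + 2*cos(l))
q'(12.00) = -0.75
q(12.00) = 1.19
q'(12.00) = -0.75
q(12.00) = 1.19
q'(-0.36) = -0.40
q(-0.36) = 1.07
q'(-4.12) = 2.66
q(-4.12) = -1.79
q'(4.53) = -29.89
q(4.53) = -5.51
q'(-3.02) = -0.12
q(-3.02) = -1.01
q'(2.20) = 2.33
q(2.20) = -1.70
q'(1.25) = 9.54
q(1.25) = 3.17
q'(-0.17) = -0.17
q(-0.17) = 1.01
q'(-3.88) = 1.23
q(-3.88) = -1.35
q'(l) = (2*sin(l)*cos(l) + 2*sin(l))*(cos(l) + 2)/(cos(l)^2 + 2*cos(l))^2 - sin(l)/(cos(l)^2 + 2*cos(l)) = sin(l)/cos(l)^2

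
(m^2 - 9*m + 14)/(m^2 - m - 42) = (m - 2)/(m + 6)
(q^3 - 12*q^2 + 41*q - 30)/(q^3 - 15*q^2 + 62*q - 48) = (q - 5)/(q - 8)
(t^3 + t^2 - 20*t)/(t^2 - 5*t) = (t^2 + t - 20)/(t - 5)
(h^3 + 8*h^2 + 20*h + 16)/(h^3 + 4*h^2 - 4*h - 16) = (h + 2)/(h - 2)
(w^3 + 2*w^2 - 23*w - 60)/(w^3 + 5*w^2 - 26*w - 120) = (w + 3)/(w + 6)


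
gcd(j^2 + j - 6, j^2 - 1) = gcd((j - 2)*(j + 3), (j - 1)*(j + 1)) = 1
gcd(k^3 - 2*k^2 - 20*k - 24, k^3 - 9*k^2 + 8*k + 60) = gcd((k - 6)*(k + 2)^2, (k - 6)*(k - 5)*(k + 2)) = k^2 - 4*k - 12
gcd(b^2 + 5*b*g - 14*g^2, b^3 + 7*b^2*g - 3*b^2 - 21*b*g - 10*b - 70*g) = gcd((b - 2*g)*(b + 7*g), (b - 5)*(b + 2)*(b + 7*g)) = b + 7*g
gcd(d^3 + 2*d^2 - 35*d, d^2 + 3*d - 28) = d + 7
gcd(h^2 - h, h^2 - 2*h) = h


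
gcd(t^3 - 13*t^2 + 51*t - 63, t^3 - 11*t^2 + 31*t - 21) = t^2 - 10*t + 21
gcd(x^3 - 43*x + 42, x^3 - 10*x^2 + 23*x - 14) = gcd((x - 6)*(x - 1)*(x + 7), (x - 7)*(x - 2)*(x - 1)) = x - 1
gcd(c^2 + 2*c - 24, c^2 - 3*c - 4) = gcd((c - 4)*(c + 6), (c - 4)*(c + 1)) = c - 4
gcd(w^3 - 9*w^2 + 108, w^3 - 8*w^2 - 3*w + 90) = w^2 - 3*w - 18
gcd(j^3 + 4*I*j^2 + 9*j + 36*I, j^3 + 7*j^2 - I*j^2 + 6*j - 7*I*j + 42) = j - 3*I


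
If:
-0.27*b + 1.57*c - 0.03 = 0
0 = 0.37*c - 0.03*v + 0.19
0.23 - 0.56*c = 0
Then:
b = 2.28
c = 0.41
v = 11.40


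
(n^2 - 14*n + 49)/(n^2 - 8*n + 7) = (n - 7)/(n - 1)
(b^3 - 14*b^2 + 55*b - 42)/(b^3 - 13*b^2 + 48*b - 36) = (b - 7)/(b - 6)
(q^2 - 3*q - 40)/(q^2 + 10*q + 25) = (q - 8)/(q + 5)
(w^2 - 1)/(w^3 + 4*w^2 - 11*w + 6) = (w + 1)/(w^2 + 5*w - 6)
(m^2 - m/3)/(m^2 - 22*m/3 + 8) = m*(3*m - 1)/(3*m^2 - 22*m + 24)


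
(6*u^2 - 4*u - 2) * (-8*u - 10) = -48*u^3 - 28*u^2 + 56*u + 20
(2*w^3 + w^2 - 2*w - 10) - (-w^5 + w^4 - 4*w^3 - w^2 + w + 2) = w^5 - w^4 + 6*w^3 + 2*w^2 - 3*w - 12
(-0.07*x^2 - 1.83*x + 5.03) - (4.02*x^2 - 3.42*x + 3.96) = -4.09*x^2 + 1.59*x + 1.07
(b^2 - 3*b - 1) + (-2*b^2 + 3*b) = -b^2 - 1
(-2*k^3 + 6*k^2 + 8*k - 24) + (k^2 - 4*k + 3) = -2*k^3 + 7*k^2 + 4*k - 21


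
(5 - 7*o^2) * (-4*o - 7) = 28*o^3 + 49*o^2 - 20*o - 35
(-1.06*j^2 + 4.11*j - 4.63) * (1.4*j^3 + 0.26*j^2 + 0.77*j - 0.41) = -1.484*j^5 + 5.4784*j^4 - 6.2296*j^3 + 2.3955*j^2 - 5.2502*j + 1.8983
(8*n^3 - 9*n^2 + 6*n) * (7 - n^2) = -8*n^5 + 9*n^4 + 50*n^3 - 63*n^2 + 42*n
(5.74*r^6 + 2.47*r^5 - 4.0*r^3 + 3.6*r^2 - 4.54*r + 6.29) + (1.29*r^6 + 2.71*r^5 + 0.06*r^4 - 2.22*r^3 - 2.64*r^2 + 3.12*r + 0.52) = 7.03*r^6 + 5.18*r^5 + 0.06*r^4 - 6.22*r^3 + 0.96*r^2 - 1.42*r + 6.81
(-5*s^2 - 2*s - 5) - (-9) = -5*s^2 - 2*s + 4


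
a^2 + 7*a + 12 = (a + 3)*(a + 4)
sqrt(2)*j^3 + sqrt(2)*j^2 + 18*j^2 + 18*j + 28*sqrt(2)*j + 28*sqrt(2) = (j + 2*sqrt(2))*(j + 7*sqrt(2))*(sqrt(2)*j + sqrt(2))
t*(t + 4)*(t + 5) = t^3 + 9*t^2 + 20*t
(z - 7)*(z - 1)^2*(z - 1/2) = z^4 - 19*z^3/2 + 39*z^2/2 - 29*z/2 + 7/2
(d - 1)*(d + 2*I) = d^2 - d + 2*I*d - 2*I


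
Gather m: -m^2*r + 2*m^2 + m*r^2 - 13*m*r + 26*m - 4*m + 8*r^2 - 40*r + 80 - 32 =m^2*(2 - r) + m*(r^2 - 13*r + 22) + 8*r^2 - 40*r + 48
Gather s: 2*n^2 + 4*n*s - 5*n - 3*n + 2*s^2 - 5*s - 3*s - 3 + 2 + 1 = 2*n^2 - 8*n + 2*s^2 + s*(4*n - 8)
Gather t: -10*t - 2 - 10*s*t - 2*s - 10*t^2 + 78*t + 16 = -2*s - 10*t^2 + t*(68 - 10*s) + 14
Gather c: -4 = -4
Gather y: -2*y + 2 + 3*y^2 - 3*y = 3*y^2 - 5*y + 2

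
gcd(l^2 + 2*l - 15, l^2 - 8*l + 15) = l - 3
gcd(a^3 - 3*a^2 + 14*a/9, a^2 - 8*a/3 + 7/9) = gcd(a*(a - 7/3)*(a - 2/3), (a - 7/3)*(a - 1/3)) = a - 7/3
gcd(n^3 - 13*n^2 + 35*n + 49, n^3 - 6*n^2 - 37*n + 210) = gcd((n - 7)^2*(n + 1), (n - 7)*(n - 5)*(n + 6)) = n - 7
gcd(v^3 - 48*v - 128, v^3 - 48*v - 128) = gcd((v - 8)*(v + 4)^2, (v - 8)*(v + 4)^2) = v^3 - 48*v - 128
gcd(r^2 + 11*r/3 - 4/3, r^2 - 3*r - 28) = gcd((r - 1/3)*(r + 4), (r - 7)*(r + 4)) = r + 4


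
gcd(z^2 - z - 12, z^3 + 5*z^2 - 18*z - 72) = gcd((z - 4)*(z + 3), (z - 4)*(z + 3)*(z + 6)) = z^2 - z - 12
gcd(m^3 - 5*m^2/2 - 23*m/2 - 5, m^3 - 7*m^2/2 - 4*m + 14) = m + 2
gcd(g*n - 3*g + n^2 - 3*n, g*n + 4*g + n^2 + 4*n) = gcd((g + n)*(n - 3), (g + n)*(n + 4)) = g + n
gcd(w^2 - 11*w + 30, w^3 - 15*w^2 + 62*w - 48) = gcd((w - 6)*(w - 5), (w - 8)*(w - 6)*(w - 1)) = w - 6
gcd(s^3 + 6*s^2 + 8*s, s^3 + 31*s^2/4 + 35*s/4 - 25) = s + 4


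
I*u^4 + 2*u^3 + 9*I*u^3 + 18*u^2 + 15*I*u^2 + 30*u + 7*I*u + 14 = (u + 1)*(u + 7)*(u - 2*I)*(I*u + I)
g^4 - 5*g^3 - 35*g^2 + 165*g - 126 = (g - 7)*(g - 3)*(g - 1)*(g + 6)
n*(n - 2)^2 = n^3 - 4*n^2 + 4*n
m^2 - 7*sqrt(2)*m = m*(m - 7*sqrt(2))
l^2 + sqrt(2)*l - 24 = (l - 3*sqrt(2))*(l + 4*sqrt(2))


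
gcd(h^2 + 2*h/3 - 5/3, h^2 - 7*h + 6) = h - 1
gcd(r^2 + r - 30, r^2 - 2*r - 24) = 1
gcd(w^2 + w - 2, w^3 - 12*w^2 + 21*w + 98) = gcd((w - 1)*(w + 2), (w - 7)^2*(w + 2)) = w + 2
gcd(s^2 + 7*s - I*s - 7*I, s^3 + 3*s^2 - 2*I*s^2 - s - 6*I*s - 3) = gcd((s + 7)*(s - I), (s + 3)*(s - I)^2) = s - I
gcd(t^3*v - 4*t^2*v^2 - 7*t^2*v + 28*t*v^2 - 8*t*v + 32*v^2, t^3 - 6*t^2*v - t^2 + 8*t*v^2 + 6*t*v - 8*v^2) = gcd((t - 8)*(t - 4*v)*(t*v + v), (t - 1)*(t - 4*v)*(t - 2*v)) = t - 4*v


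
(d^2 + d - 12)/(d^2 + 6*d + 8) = (d - 3)/(d + 2)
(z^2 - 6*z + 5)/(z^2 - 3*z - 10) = (z - 1)/(z + 2)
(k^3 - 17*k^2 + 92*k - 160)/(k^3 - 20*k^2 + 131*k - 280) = (k - 4)/(k - 7)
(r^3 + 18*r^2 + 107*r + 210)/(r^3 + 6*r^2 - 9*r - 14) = (r^2 + 11*r + 30)/(r^2 - r - 2)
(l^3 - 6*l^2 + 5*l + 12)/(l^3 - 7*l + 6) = (l^3 - 6*l^2 + 5*l + 12)/(l^3 - 7*l + 6)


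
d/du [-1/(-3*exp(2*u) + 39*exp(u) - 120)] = (13 - 2*exp(u))*exp(u)/(3*(exp(2*u) - 13*exp(u) + 40)^2)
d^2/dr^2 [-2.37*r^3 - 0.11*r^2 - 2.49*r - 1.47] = -14.22*r - 0.22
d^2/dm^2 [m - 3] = 0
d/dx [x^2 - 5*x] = 2*x - 5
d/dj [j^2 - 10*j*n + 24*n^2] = 2*j - 10*n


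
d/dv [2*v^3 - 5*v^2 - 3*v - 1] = 6*v^2 - 10*v - 3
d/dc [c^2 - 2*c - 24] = 2*c - 2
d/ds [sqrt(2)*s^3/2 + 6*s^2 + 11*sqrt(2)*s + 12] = 3*sqrt(2)*s^2/2 + 12*s + 11*sqrt(2)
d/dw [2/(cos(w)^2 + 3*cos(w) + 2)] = 2*(2*cos(w) + 3)*sin(w)/(cos(w)^2 + 3*cos(w) + 2)^2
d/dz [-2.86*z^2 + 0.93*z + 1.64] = 0.93 - 5.72*z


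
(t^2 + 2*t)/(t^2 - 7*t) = (t + 2)/(t - 7)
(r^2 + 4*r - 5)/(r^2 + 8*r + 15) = (r - 1)/(r + 3)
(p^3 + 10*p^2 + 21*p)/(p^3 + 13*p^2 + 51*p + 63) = p/(p + 3)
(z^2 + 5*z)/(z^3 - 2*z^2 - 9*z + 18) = z*(z + 5)/(z^3 - 2*z^2 - 9*z + 18)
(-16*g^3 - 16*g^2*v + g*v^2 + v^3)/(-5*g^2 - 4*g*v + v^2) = (-16*g^2 + v^2)/(-5*g + v)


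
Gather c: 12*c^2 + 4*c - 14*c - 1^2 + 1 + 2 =12*c^2 - 10*c + 2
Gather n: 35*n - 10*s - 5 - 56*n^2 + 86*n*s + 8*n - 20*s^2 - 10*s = -56*n^2 + n*(86*s + 43) - 20*s^2 - 20*s - 5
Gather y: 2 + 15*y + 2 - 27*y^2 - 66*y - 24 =-27*y^2 - 51*y - 20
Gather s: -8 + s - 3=s - 11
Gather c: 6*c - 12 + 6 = 6*c - 6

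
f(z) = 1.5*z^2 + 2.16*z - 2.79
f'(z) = 3.0*z + 2.16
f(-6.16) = 40.82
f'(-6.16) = -16.32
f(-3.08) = 4.79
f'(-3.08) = -7.08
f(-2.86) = 3.30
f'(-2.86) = -6.42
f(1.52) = 3.96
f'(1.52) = 6.72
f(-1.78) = -1.88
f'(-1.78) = -3.18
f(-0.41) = -3.42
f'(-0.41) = 0.93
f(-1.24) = -3.16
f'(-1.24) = -1.56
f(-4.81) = 21.52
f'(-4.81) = -12.27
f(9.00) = 138.15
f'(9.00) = 29.16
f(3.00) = 17.19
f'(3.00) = 11.16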